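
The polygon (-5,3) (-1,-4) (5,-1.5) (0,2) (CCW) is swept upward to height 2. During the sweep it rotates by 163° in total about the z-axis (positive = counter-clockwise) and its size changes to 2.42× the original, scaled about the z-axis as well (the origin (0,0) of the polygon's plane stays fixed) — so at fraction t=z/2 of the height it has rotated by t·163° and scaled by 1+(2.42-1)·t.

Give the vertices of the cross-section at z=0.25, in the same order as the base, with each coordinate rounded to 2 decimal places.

t = z/height = 0.25/2 = 0.125
s = 1 + (scale-1)·z/height = 1 + (2.42-1)·0.25/2 = 1.177500
θ = twist·z/height = 163°·0.25/2 = 20.3750° = 0.355611 rad
cos θ = 0.937434, sin θ = 0.348163 (intermediates below are computed at full precision and shown rounded to 5 d.p.)
v1: (-5,3) → rotate → (-5.73166,1.07149) → ×s → (-6.74903,1.26168) → (-6.75,1.26)
v2: (-1,-4) → rotate → (0.45522,-4.09790) → ×s → (0.53602,-4.82528) → (0.54,-4.83)
v3: (5,-1.5) → rotate → (5.20941,0.33466) → ×s → (6.13409,0.39407) → (6.13,0.39)
v4: (0,2) → rotate → (-0.69633,1.87487) → ×s → (-0.81992,2.20766) → (-0.82,2.21)

Cross-section at z=0.25: (-6.75,1.26) (0.54,-4.83) (6.13,0.39) (-0.82,2.21)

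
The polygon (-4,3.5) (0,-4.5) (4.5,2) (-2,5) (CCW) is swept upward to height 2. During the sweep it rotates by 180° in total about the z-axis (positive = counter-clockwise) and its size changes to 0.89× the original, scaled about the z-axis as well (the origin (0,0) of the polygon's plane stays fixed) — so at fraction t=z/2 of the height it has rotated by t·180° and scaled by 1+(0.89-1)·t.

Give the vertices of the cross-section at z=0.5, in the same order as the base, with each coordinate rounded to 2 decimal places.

Cross-section at z=0.5: (-5.16,-0.34) (3.09,-3.09) (1.72,4.47) (-4.81,2.06)

t = z/height = 0.5/2 = 0.25
s = 1 + (scale-1)·z/height = 1 + (0.89-1)·0.5/2 = 0.972500
θ = twist·z/height = 180°·0.5/2 = 45.0000° = 0.785398 rad
cos θ = 0.707107, sin θ = 0.707107 (intermediates below are computed at full precision and shown rounded to 5 d.p.)
v1: (-4,3.5) → rotate → (-5.30330,-0.35355) → ×s → (-5.15746,-0.34383) → (-5.16,-0.34)
v2: (0,-4.5) → rotate → (3.18198,-3.18198) → ×s → (3.09448,-3.09448) → (3.09,-3.09)
v3: (4.5,2) → rotate → (1.76777,4.59619) → ×s → (1.71915,4.46980) → (1.72,4.47)
v4: (-2,5) → rotate → (-4.94975,2.12132) → ×s → (-4.81363,2.06298) → (-4.81,2.06)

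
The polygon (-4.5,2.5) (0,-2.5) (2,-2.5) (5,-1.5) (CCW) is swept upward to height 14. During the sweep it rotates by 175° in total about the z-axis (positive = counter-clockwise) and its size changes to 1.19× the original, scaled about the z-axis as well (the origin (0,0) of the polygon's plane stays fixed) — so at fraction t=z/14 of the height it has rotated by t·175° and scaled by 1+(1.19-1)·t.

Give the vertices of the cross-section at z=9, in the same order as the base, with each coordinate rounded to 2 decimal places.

t = z/height = 9/14 = 0.642857
s = 1 + (scale-1)·z/height = 1 + (1.19-1)·9/14 = 1.122143
θ = twist·z/height = 175°·9/14 = 112.5000° = 1.963495 rad
cos θ = -0.382683, sin θ = 0.923880 (intermediates below are computed at full precision and shown rounded to 5 d.p.)
v1: (-4.5,2.5) → rotate → (-0.58762,-5.11417) → ×s → (-0.65940,-5.73883) → (-0.66,-5.74)
v2: (0,-2.5) → rotate → (2.30970,0.95671) → ×s → (2.59181,1.07356) → (2.59,1.07)
v3: (2,-2.5) → rotate → (1.54433,2.80447) → ×s → (1.73296,3.14701) → (1.73,3.15)
v4: (5,-1.5) → rotate → (-0.52760,5.19342) → ×s → (-0.59204,5.82776) → (-0.59,5.83)

Cross-section at z=9: (-0.66,-5.74) (2.59,1.07) (1.73,3.15) (-0.59,5.83)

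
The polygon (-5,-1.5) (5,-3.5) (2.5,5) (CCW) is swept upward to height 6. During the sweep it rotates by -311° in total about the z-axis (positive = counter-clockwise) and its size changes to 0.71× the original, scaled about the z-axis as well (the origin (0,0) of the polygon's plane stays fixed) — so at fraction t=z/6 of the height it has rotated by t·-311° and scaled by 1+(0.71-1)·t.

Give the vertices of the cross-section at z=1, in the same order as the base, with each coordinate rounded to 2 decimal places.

Cross-section at z=1: (-4.06,2.86) (0.32,-5.80) (5.21,1.07)

t = z/height = 1/6 = 0.166667
s = 1 + (scale-1)·z/height = 1 + (0.71-1)·1/6 = 0.951667
θ = twist·z/height = -311°·1/6 = -51.8333° = -0.904662 rad
cos θ = 0.617951, sin θ = -0.786217 (intermediates below are computed at full precision and shown rounded to 5 d.p.)
v1: (-5,-1.5) → rotate → (-4.26908,3.00416) → ×s → (-4.06274,2.85896) → (-4.06,2.86)
v2: (5,-3.5) → rotate → (0.33800,-6.09391) → ×s → (0.32166,-5.79937) → (0.32,-5.80)
v3: (2.5,5) → rotate → (5.47596,1.12421) → ×s → (5.21129,1.06988) → (5.21,1.07)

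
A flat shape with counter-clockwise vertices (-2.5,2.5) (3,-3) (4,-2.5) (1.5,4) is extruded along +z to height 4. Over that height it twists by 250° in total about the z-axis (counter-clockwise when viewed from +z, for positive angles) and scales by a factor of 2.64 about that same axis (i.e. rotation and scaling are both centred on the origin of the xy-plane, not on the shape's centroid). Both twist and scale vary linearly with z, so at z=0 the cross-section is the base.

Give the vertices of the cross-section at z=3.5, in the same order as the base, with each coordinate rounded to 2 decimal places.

t = z/height = 3.5/4 = 0.875
s = 1 + (scale-1)·z/height = 1 + (2.64-1)·3.5/4 = 2.435000
θ = twist·z/height = 250°·3.5/4 = 218.7500° = 3.817908 rad
cos θ = -0.779884, sin θ = -0.625923 (intermediates below are computed at full precision and shown rounded to 5 d.p.)
v1: (-2.5,2.5) → rotate → (3.51452,-0.38490) → ×s → (8.55786,-0.93724) → (8.56,-0.94)
v2: (3,-3) → rotate → (-4.21742,0.46188) → ×s → (-10.26943,1.12469) → (-10.27,1.12)
v3: (4,-2.5) → rotate → (-4.68435,-0.55398) → ×s → (-11.40638,-1.34895) → (-11.41,-1.35)
v4: (1.5,4) → rotate → (1.33387,-4.05842) → ×s → (3.24797,-9.88226) → (3.25,-9.88)

Cross-section at z=3.5: (8.56,-0.94) (-10.27,1.12) (-11.41,-1.35) (3.25,-9.88)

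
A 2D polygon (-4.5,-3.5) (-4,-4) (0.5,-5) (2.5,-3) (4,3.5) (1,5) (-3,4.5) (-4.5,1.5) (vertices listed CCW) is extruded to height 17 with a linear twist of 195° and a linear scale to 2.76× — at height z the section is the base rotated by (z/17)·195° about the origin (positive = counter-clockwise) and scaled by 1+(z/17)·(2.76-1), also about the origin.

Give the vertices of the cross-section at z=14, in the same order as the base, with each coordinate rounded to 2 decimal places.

t = z/height = 14/17 = 0.823529
s = 1 + (scale-1)·z/height = 1 + (2.76-1)·14/17 = 2.449412
θ = twist·z/height = 195°·14/17 = 160.5882° = 2.802793 rad
cos θ = -0.943154, sin θ = 0.332355 (intermediates below are computed at full precision and shown rounded to 5 d.p.)
v1: (-4.5,-3.5) → rotate → (5.40744,1.80544) → ×s → (13.24504,4.42228) → (13.25,4.42)
v2: (-4,-4) → rotate → (5.10204,2.44320) → ×s → (12.49699,5.98440) → (12.50,5.98)
v3: (0.5,-5) → rotate → (1.19020,4.88195) → ×s → (2.91528,11.95790) → (2.92,11.96)
v4: (2.5,-3) → rotate → (-1.36082,3.66035) → ×s → (-3.33321,8.96571) → (-3.33,8.97)
v5: (4,3.5) → rotate → (-4.93586,-1.97162) → ×s → (-12.08995,-4.82931) → (-12.09,-4.83)
v6: (1,5) → rotate → (-2.60493,-4.38342) → ×s → (-6.38054,-10.73679) → (-6.38,-10.74)
v7: (-3,4.5) → rotate → (1.33387,-5.24126) → ×s → (3.26719,-12.83800) → (3.27,-12.84)
v8: (-4.5,1.5) → rotate → (3.74566,-2.91033) → ×s → (9.17467,-7.12859) → (9.17,-7.13)

Cross-section at z=14: (13.25,4.42) (12.50,5.98) (2.92,11.96) (-3.33,8.97) (-12.09,-4.83) (-6.38,-10.74) (3.27,-12.84) (9.17,-7.13)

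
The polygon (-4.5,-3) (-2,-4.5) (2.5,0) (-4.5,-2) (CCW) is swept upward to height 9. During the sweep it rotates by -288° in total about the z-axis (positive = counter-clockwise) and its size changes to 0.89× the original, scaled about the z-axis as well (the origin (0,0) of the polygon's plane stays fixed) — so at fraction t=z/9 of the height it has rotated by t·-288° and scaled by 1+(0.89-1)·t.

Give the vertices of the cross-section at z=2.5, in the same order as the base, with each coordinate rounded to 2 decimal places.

Cross-section at z=2.5: (-3.62,3.79) (-4.63,1.15) (0.42,-2.39) (-2.67,3.96)

t = z/height = 2.5/9 = 0.277778
s = 1 + (scale-1)·z/height = 1 + (0.89-1)·2.5/9 = 0.969444
θ = twist·z/height = -288°·2.5/9 = -80.0000° = -1.396263 rad
cos θ = 0.173648, sin θ = -0.984808 (intermediates below are computed at full precision and shown rounded to 5 d.p.)
v1: (-4.5,-3) → rotate → (-3.73584,3.91069) → ×s → (-3.62169,3.79120) → (-3.62,3.79)
v2: (-2,-4.5) → rotate → (-4.77893,1.18820) → ×s → (-4.63291,1.15189) → (-4.63,1.15)
v3: (2.5,0) → rotate → (0.43412,-2.46202) → ×s → (0.42086,-2.38679) → (0.42,-2.39)
v4: (-4.5,-2) → rotate → (-2.75103,4.08434) → ×s → (-2.66697,3.95954) → (-2.67,3.96)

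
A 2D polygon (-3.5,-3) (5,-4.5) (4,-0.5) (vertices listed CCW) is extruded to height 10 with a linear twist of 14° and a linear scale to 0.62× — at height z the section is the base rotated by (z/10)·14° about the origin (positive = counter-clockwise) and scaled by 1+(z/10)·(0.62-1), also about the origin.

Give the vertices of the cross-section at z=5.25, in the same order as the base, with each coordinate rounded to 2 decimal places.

t = z/height = 5.25/10 = 0.525
s = 1 + (scale-1)·z/height = 1 + (0.62-1)·5.25/10 = 0.800500
θ = twist·z/height = 14°·5.25/10 = 7.3500° = 0.128282 rad
cos θ = 0.991783, sin θ = 0.127930 (intermediates below are computed at full precision and shown rounded to 5 d.p.)
v1: (-3.5,-3) → rotate → (-3.08745,-3.42311) → ×s → (-2.47150,-2.74020) → (-2.47,-2.74)
v2: (5,-4.5) → rotate → (5.53460,-3.82337) → ×s → (4.43045,-3.06061) → (4.43,-3.06)
v3: (4,-0.5) → rotate → (4.03110,0.01583) → ×s → (3.22689,0.01267) → (3.23,0.01)

Cross-section at z=5.25: (-2.47,-2.74) (4.43,-3.06) (3.23,0.01)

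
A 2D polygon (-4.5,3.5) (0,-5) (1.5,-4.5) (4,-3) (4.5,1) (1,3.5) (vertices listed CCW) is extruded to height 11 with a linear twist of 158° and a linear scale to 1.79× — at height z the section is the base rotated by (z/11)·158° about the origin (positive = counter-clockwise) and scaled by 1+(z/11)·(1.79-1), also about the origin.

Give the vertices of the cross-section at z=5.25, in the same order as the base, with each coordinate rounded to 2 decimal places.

t = z/height = 5.25/11 = 0.477273
s = 1 + (scale-1)·z/height = 1 + (1.79-1)·5.25/11 = 1.377045
θ = twist·z/height = 158°·5.25/11 = 75.4091° = 1.316137 rad
cos θ = 0.251916, sin θ = 0.967749 (intermediates below are computed at full precision and shown rounded to 5 d.p.)
v1: (-4.5,3.5) → rotate → (-4.52074,-3.47317) → ×s → (-6.22527,-4.78271) → (-6.23,-4.78)
v2: (0,-5) → rotate → (4.83875,-1.25958) → ×s → (6.66317,-1.73450) → (6.66,-1.73)
v3: (1.5,-4.5) → rotate → (4.73274,0.31800) → ×s → (6.51720,0.43790) → (6.52,0.44)
v4: (4,-3) → rotate → (3.91091,3.11525) → ×s → (5.38550,4.28984) → (5.39,4.29)
v5: (4.5,1) → rotate → (0.16587,4.60679) → ×s → (0.22841,6.34376) → (0.23,6.34)
v6: (1,3.5) → rotate → (-3.13521,1.84945) → ×s → (-4.31732,2.54678) → (-4.32,2.55)

Cross-section at z=5.25: (-6.23,-4.78) (6.66,-1.73) (6.52,0.44) (5.39,4.29) (0.23,6.34) (-4.32,2.55)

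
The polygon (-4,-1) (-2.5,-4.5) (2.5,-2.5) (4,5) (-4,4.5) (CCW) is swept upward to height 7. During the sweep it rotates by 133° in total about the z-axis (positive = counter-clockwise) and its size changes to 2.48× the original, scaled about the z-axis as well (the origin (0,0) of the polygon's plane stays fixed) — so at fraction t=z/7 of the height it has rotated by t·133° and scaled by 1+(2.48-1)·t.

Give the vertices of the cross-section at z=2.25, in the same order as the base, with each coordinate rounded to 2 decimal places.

Cross-section at z=2.25: (-3.33,-5.09) (1.80,-7.38) (5.21,-0.20) (-0.67,9.43) (-8.84,0.87)

t = z/height = 2.25/7 = 0.321429
s = 1 + (scale-1)·z/height = 1 + (2.48-1)·2.25/7 = 1.475714
θ = twist·z/height = 133°·2.25/7 = 42.7500° = 0.746128 rad
cos θ = 0.734323, sin θ = 0.678801 (intermediates below are computed at full precision and shown rounded to 5 d.p.)
v1: (-4,-1) → rotate → (-2.25849,-3.44953) → ×s → (-3.33288,-5.09051) → (-3.33,-5.09)
v2: (-2.5,-4.5) → rotate → (1.21880,-5.00145) → ×s → (1.79860,-7.38072) → (1.80,-7.38)
v3: (2.5,-2.5) → rotate → (3.53281,-0.13880) → ×s → (5.21342,-0.20484) → (5.21,-0.20)
v4: (4,5) → rotate → (-0.45671,6.38682) → ×s → (-0.67398,9.42511) → (-0.67,9.43)
v5: (-4,4.5) → rotate → (-5.99189,0.58925) → ×s → (-8.84232,0.86956) → (-8.84,0.87)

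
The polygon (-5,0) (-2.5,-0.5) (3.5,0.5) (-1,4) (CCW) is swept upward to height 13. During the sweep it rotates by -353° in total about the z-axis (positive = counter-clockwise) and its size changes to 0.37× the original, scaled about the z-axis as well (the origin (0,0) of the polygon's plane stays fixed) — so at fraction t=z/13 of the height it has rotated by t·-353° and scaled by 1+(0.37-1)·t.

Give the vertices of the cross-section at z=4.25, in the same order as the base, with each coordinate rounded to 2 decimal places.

t = z/height = 4.25/13 = 0.326923
s = 1 + (scale-1)·z/height = 1 + (0.37-1)·4.25/13 = 0.794038
θ = twist·z/height = -353°·4.25/13 = -115.4038° = -2.014177 rad
cos θ = -0.428996, sin θ = -0.903306 (intermediates below are computed at full precision and shown rounded to 5 d.p.)
v1: (-5,0) → rotate → (2.14498,4.51653) → ×s → (1.70320,3.58630) → (1.70,3.59)
v2: (-2.5,-0.5) → rotate → (0.62084,2.47276) → ×s → (0.49297,1.96347) → (0.49,1.96)
v3: (3.5,0.5) → rotate → (-1.04983,-3.37607) → ×s → (-0.83361,-2.68073) → (-0.83,-2.68)
v4: (-1,4) → rotate → (4.04222,-0.81268) → ×s → (3.20968,-0.64530) → (3.21,-0.65)

Cross-section at z=4.25: (1.70,3.59) (0.49,1.96) (-0.83,-2.68) (3.21,-0.65)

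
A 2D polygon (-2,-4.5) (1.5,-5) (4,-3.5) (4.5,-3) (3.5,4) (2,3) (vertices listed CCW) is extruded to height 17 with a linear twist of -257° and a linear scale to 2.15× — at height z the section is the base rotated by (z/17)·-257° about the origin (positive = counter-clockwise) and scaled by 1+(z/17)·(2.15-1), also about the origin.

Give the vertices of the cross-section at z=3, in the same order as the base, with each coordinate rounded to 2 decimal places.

t = z/height = 3/17 = 0.176471
s = 1 + (scale-1)·z/height = 1 + (2.15-1)·3/17 = 1.202941
θ = twist·z/height = -257°·3/17 = -45.3529° = -0.791558 rad
cos θ = 0.702738, sin θ = -0.711449 (intermediates below are computed at full precision and shown rounded to 5 d.p.)
v1: (-2,-4.5) → rotate → (-4.60700,-1.73942) → ×s → (-5.54195,-2.09242) → (-5.54,-2.09)
v2: (1.5,-5) → rotate → (-2.50314,-4.58086) → ×s → (-3.01113,-5.51051) → (-3.01,-5.51)
v3: (4,-3.5) → rotate → (0.32088,-5.30538) → ×s → (0.38600,-6.38206) → (0.39,-6.38)
v4: (4.5,-3) → rotate → (1.02797,-5.30973) → ×s → (1.23659,-6.38730) → (1.24,-6.39)
v5: (3.5,4) → rotate → (5.30538,0.32088) → ×s → (6.38206,0.38600) → (6.38,0.39)
v6: (2,3) → rotate → (3.53982,0.68531) → ×s → (4.25820,0.82439) → (4.26,0.82)

Cross-section at z=3: (-5.54,-2.09) (-3.01,-5.51) (0.39,-6.38) (1.24,-6.39) (6.38,0.39) (4.26,0.82)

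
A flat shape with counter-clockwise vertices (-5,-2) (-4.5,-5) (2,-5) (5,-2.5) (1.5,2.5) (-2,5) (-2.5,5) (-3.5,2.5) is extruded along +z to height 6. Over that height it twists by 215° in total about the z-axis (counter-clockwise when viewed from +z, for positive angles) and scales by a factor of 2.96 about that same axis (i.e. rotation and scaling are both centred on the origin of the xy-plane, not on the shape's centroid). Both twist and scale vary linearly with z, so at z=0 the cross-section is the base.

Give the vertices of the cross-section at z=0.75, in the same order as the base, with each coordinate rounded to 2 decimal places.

t = z/height = 0.75/6 = 0.125
s = 1 + (scale-1)·z/height = 1 + (2.96-1)·0.75/6 = 1.245000
θ = twist·z/height = 215°·0.75/6 = 26.8750° = 0.469057 rad
cos θ = 0.891995, sin θ = 0.452046 (intermediates below are computed at full precision and shown rounded to 5 d.p.)
v1: (-5,-2) → rotate → (-3.55588,-4.04422) → ×s → (-4.42707,-5.03505) → (-4.43,-5.04)
v2: (-4.5,-5) → rotate → (-1.75375,-6.49418) → ×s → (-2.18342,-8.08525) → (-2.18,-8.09)
v3: (2,-5) → rotate → (4.04422,-3.55588) → ×s → (5.03505,-4.42707) → (5.04,-4.43)
v4: (5,-2.5) → rotate → (5.59009,0.03024) → ×s → (6.95966,0.03765) → (6.96,0.04)
v5: (1.5,2.5) → rotate → (0.20788,2.90806) → ×s → (0.25881,3.62053) → (0.26,3.62)
v6: (-2,5) → rotate → (-4.04422,3.55588) → ×s → (-5.03505,4.42707) → (-5.04,4.43)
v7: (-2.5,5) → rotate → (-4.49021,3.32986) → ×s → (-5.59032,4.14568) → (-5.59,4.15)
v8: (-3.5,2.5) → rotate → (-4.25210,0.64783) → ×s → (-5.29386,0.80655) → (-5.29,0.81)

Cross-section at z=0.75: (-4.43,-5.04) (-2.18,-8.09) (5.04,-4.43) (6.96,0.04) (0.26,3.62) (-5.04,4.43) (-5.59,4.15) (-5.29,0.81)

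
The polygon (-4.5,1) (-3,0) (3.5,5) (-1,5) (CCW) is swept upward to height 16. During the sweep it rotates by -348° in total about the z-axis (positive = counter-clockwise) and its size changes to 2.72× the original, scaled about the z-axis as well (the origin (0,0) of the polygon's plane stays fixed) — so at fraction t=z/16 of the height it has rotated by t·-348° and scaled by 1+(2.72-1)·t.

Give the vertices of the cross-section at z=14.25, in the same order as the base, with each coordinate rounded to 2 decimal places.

Cross-section at z=14.25: (-9.26,-7.11) (-4.88,-5.82) (-4.02,14.92) (-11.33,6.19)

t = z/height = 14.25/16 = 0.890625
s = 1 + (scale-1)·z/height = 1 + (2.72-1)·14.25/16 = 2.531875
θ = twist·z/height = -348°·14.25/16 = -309.9375° = -5.409430 rad
cos θ = 0.641952, sin θ = 0.766745 (intermediates below are computed at full precision and shown rounded to 5 d.p.)
v1: (-4.5,1) → rotate → (-3.65553,-2.80840) → ×s → (-9.25534,-7.11052) → (-9.26,-7.11)
v2: (-3,0) → rotate → (-1.92585,-2.30024) → ×s → (-4.87602,-5.82391) → (-4.88,-5.82)
v3: (3.5,5) → rotate → (-1.58690,5.89337) → ×s → (-4.01782,14.92127) → (-4.02,14.92)
v4: (-1,5) → rotate → (-4.47568,2.44301) → ×s → (-11.33186,6.18540) → (-11.33,6.19)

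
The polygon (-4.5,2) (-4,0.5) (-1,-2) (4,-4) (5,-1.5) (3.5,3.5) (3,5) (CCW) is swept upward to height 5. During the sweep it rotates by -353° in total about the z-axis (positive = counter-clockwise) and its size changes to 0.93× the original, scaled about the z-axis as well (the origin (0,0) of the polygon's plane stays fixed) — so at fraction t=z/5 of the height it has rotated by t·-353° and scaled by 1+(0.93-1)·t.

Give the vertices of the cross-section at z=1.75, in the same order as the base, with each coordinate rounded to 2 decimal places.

Cross-section at z=1.75: (4.05,2.58) (2.56,2.98) (-1.09,1.89) (-5.41,-1.10) (-3.92,-3.26) (0.96,-4.73) (2.45,-5.13)

t = z/height = 1.75/5 = 0.35
s = 1 + (scale-1)·z/height = 1 + (0.93-1)·1.75/5 = 0.975500
θ = twist·z/height = -353°·1.75/5 = -123.5500° = -2.156354 rad
cos θ = -0.552664, sin θ = -0.833404 (intermediates below are computed at full precision and shown rounded to 5 d.p.)
v1: (-4.5,2) → rotate → (4.15380,2.64499) → ×s → (4.05203,2.58019) → (4.05,2.58)
v2: (-4,0.5) → rotate → (2.62736,3.05728) → ×s → (2.56299,2.98238) → (2.56,2.98)
v3: (-1,-2) → rotate → (-1.11414,1.93873) → ×s → (-1.08685,1.89123) → (-1.09,1.89)
v4: (4,-4) → rotate → (-5.54427,-1.12296) → ×s → (-5.40844,-1.09545) → (-5.41,-1.10)
v5: (5,-1.5) → rotate → (-4.01343,-3.33802) → ×s → (-3.91510,-3.25624) → (-3.92,-3.26)
v6: (3.5,3.5) → rotate → (0.98259,-4.85124) → ×s → (0.95851,-4.73238) → (0.96,-4.73)
v7: (3,5) → rotate → (2.50903,-5.26353) → ×s → (2.44755,-5.13458) → (2.45,-5.13)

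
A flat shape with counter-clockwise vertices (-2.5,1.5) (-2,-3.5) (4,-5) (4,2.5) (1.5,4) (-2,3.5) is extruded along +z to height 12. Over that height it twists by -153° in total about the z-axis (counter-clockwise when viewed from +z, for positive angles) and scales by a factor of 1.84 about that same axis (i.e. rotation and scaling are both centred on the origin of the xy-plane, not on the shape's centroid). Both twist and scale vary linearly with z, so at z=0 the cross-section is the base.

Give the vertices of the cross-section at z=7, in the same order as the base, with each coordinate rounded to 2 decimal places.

t = z/height = 7/12 = 0.583333
s = 1 + (scale-1)·z/height = 1 + (1.84-1)·7/12 = 1.490000
θ = twist·z/height = -153°·7/12 = -89.2500° = -1.557706 rad
cos θ = 0.013090, sin θ = -0.999914 (intermediates below are computed at full precision and shown rounded to 5 d.p.)
v1: (-2.5,1.5) → rotate → (1.46715,2.51942) → ×s → (2.18605,3.75394) → (2.19,3.75)
v2: (-2,-3.5) → rotate → (-3.52588,1.95402) → ×s → (-5.25356,2.91148) → (-5.25,2.91)
v3: (4,-5) → rotate → (-4.94721,-4.06511) → ×s → (-7.37135,-6.05701) → (-7.37,-6.06)
v4: (4,2.5) → rotate → (2.55214,-3.96693) → ×s → (3.80269,-5.91073) → (3.80,-5.91)
v5: (1.5,4) → rotate → (4.01929,-1.44751) → ×s → (5.98874,-2.15679) → (5.99,-2.16)
v6: (-2,3.5) → rotate → (3.47352,2.04564) → ×s → (5.17555,3.04801) → (5.18,3.05)

Cross-section at z=7: (2.19,3.75) (-5.25,2.91) (-7.37,-6.06) (3.80,-5.91) (5.99,-2.16) (5.18,3.05)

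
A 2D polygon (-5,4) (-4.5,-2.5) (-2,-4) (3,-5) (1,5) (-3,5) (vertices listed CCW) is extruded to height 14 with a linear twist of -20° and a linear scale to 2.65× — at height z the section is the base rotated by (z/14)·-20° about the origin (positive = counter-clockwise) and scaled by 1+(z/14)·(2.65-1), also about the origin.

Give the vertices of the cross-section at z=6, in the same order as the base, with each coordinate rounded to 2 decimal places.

Cross-section at z=6: (-7.42,8.02) (-8.23,-3.08) (-4.39,-6.24) (3.79,-9.20) (2.96,8.19) (-3.79,9.20)

t = z/height = 6/14 = 0.428571
s = 1 + (scale-1)·z/height = 1 + (2.65-1)·6/14 = 1.707143
θ = twist·z/height = -20°·6/14 = -8.5714° = -0.149600 rad
cos θ = 0.988831, sin θ = -0.149042 (intermediates below are computed at full precision and shown rounded to 5 d.p.)
v1: (-5,4) → rotate → (-4.34799,4.70053) → ×s → (-7.42263,8.02448) → (-7.42,8.02)
v2: (-4.5,-2.5) → rotate → (-4.82234,-1.80139) → ×s → (-8.23243,-3.07522) → (-8.23,-3.08)
v3: (-2,-4) → rotate → (-2.57383,-3.65724) → ×s → (-4.39390,-6.24343) → (-4.39,-6.24)
v4: (3,-5) → rotate → (2.22128,-5.39128) → ×s → (3.79204,-9.20369) → (3.79,-9.20)
v5: (1,5) → rotate → (1.73404,4.79511) → ×s → (2.96026,8.18594) → (2.96,8.19)
v6: (-3,5) → rotate → (-2.22128,5.39128) → ×s → (-3.79204,9.20369) → (-3.79,9.20)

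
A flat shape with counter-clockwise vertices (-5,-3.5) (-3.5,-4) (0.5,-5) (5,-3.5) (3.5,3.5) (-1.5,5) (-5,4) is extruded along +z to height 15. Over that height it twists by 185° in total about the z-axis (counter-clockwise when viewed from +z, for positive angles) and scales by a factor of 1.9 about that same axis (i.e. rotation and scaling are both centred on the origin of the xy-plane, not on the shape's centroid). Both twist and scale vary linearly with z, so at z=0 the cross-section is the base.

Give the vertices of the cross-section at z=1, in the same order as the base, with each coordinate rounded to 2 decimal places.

t = z/height = 1/15 = 0.0666667
s = 1 + (scale-1)·z/height = 1 + (1.9-1)·1/15 = 1.060000
θ = twist·z/height = 185°·1/15 = 12.3333° = 0.215257 rad
cos θ = 0.976921, sin θ = 0.213599 (intermediates below are computed at full precision and shown rounded to 5 d.p.)
v1: (-5,-3.5) → rotate → (-4.13701,-4.48722) → ×s → (-4.38523,-4.75645) → (-4.39,-4.76)
v2: (-3.5,-4) → rotate → (-2.56483,-4.65528) → ×s → (-2.71872,-4.93460) → (-2.72,-4.93)
v3: (0.5,-5) → rotate → (1.55645,-4.77781) → ×s → (1.64984,-5.06448) → (1.65,-5.06)
v4: (5,-3.5) → rotate → (5.63220,-2.35123) → ×s → (5.97014,-2.49231) → (5.97,-2.49)
v5: (3.5,3.5) → rotate → (2.67163,4.16682) → ×s → (2.83193,4.41683) → (2.83,4.42)
v6: (-1.5,5) → rotate → (-2.53338,4.56421) → ×s → (-2.68538,4.83806) → (-2.69,4.84)
v7: (-5,4) → rotate → (-5.73900,2.83969) → ×s → (-6.08334,3.01007) → (-6.08,3.01)

Cross-section at z=1: (-4.39,-4.76) (-2.72,-4.93) (1.65,-5.06) (5.97,-2.49) (2.83,4.42) (-2.69,4.84) (-6.08,3.01)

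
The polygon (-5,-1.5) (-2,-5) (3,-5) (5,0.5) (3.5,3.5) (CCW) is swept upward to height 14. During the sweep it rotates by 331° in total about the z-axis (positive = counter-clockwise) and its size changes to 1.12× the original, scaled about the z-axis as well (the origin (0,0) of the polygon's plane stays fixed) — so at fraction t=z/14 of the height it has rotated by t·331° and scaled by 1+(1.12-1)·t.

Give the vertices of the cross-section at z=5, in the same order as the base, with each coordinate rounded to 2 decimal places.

t = z/height = 5/14 = 0.357143
s = 1 + (scale-1)·z/height = 1 + (1.12-1)·5/14 = 1.042857
θ = twist·z/height = 331°·5/14 = 118.2143° = 2.063229 rad
cos θ = -0.472770, sin θ = 0.881186 (intermediates below are computed at full precision and shown rounded to 5 d.p.)
v1: (-5,-1.5) → rotate → (3.68563,-3.69677) → ×s → (3.84359,-3.85521) → (3.84,-3.86)
v2: (-2,-5) → rotate → (5.35147,0.60148) → ×s → (5.58082,0.62726) → (5.58,0.63)
v3: (3,-5) → rotate → (2.98762,5.00741) → ×s → (3.11566,5.22201) → (3.12,5.22)
v4: (5,0.5) → rotate → (-2.80445,4.16954) → ×s → (-2.92464,4.34824) → (-2.92,4.35)
v5: (3.5,3.5) → rotate → (-4.73885,1.42945) → ×s → (-4.94194,1.49072) → (-4.94,1.49)

Cross-section at z=5: (3.84,-3.86) (5.58,0.63) (3.12,5.22) (-2.92,4.35) (-4.94,1.49)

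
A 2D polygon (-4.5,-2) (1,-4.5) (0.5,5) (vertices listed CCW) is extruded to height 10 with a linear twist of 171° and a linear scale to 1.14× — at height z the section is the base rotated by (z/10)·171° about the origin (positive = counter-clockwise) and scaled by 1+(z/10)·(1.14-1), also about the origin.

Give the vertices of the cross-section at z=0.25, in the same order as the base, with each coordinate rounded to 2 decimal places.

Cross-section at z=0.25: (-4.35,-2.34) (1.34,-4.43) (0.13,5.04)

t = z/height = 0.25/10 = 0.025
s = 1 + (scale-1)·z/height = 1 + (1.14-1)·0.25/10 = 1.003500
θ = twist·z/height = 171°·0.25/10 = 4.2750° = 0.074613 rad
cos θ = 0.997218, sin θ = 0.074544 (intermediates below are computed at full precision and shown rounded to 5 d.p.)
v1: (-4.5,-2) → rotate → (-4.33839,-2.32988) → ×s → (-4.35358,-2.33804) → (-4.35,-2.34)
v2: (1,-4.5) → rotate → (1.33266,-4.41294) → ×s → (1.33733,-4.42838) → (1.34,-4.43)
v3: (0.5,5) → rotate → (0.12589,5.02336) → ×s → (0.12633,5.04094) → (0.13,5.04)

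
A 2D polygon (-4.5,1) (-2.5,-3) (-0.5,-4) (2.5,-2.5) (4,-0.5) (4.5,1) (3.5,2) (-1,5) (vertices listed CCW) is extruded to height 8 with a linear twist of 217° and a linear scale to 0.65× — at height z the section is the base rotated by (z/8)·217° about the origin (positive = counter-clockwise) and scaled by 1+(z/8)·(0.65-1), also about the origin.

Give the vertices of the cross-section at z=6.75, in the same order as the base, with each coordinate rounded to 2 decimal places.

t = z/height = 6.75/8 = 0.84375
s = 1 + (scale-1)·z/height = 1 + (0.65-1)·6.75/8 = 0.704688
θ = twist·z/height = 217°·6.75/8 = 183.0938° = 3.195589 rad
cos θ = -0.998543, sin θ = -0.053970 (intermediates below are computed at full precision and shown rounded to 5 d.p.)
v1: (-4.5,1) → rotate → (4.54741,-0.75568) → ×s → (3.20450,-0.53252) → (3.20,-0.53)
v2: (-2.5,-3) → rotate → (2.33445,3.13055) → ×s → (1.64506,2.20606) → (1.65,2.21)
v3: (-0.5,-4) → rotate → (0.28339,4.02116) → ×s → (0.19970,2.83366) → (0.20,2.83)
v4: (2.5,-2.5) → rotate → (-2.63128,2.36143) → ×s → (-1.85423,1.66407) → (-1.85,1.66)
v5: (4,-0.5) → rotate → (-4.02116,0.28339) → ×s → (-2.83366,0.19970) → (-2.83,0.20)
v6: (4.5,1) → rotate → (-4.43947,-1.24141) → ×s → (-3.12844,-0.87480) → (-3.13,-0.87)
v7: (3.5,2) → rotate → (-3.38696,-2.18598) → ×s → (-2.38675,-1.54043) → (-2.39,-1.54)
v8: (-1,5) → rotate → (1.26839,-4.93874) → ×s → (0.89382,-3.48027) → (0.89,-3.48)

Cross-section at z=6.75: (3.20,-0.53) (1.65,2.21) (0.20,2.83) (-1.85,1.66) (-2.83,0.20) (-3.13,-0.87) (-2.39,-1.54) (0.89,-3.48)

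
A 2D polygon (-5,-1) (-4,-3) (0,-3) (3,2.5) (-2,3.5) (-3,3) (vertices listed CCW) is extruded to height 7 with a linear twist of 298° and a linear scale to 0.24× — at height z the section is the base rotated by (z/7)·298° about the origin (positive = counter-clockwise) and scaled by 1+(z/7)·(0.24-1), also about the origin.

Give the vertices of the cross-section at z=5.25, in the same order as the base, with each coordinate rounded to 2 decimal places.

t = z/height = 5.25/7 = 0.75
s = 1 + (scale-1)·z/height = 1 + (0.24-1)·5.25/7 = 0.430000
θ = twist·z/height = 298°·5.25/7 = 223.5000° = 3.900811 rad
cos θ = -0.725374, sin θ = -0.688355 (intermediates below are computed at full precision and shown rounded to 5 d.p.)
v1: (-5,-1) → rotate → (2.93852,4.16715) → ×s → (1.26356,1.79187) → (1.26,1.79)
v2: (-4,-3) → rotate → (0.83643,4.92954) → ×s → (0.35967,2.11970) → (0.36,2.12)
v3: (0,-3) → rotate → (-2.06506,2.17612) → ×s → (-0.88798,0.93573) → (-0.89,0.94)
v4: (3,2.5) → rotate → (-0.45524,-3.87850) → ×s → (-0.19575,-1.66775) → (-0.20,-1.67)
v5: (-2,3.5) → rotate → (3.85999,-1.16210) → ×s → (1.65980,-0.49970) → (1.66,-0.50)
v6: (-3,3) → rotate → (4.24119,-0.11106) → ×s → (1.82371,-0.04776) → (1.82,-0.05)

Cross-section at z=5.25: (1.26,1.79) (0.36,2.12) (-0.89,0.94) (-0.20,-1.67) (1.66,-0.50) (1.82,-0.05)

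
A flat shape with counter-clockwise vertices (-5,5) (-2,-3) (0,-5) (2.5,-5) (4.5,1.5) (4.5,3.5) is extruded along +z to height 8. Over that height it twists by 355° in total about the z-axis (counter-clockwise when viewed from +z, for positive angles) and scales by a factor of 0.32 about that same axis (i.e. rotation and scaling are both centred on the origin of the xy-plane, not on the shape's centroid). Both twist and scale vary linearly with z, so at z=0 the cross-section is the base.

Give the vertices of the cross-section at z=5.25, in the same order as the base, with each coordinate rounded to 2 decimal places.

t = z/height = 5.25/8 = 0.65625
s = 1 + (scale-1)·z/height = 1 + (0.32-1)·5.25/8 = 0.553750
θ = twist·z/height = 355°·5.25/8 = 232.9688° = 4.066072 rad
cos θ = -0.602251, sin θ = -0.798307 (intermediates below are computed at full precision and shown rounded to 5 d.p.)
v1: (-5,5) → rotate → (7.00279,0.98028) → ×s → (3.87779,0.54283) → (3.88,0.54)
v2: (-2,-3) → rotate → (-1.19042,3.40337) → ×s → (-0.65920,1.88461) → (-0.66,1.88)
v3: (0,-5) → rotate → (-3.99154,3.01125) → ×s → (-2.21031,1.66748) → (-2.21,1.67)
v4: (2.5,-5) → rotate → (-5.49716,1.01548) → ×s → (-3.04405,0.56232) → (-3.04,0.56)
v5: (4.5,1.5) → rotate → (-1.51267,-4.49576) → ×s → (-0.83764,-2.48953) → (-0.84,-2.49)
v6: (4.5,3.5) → rotate → (0.08395,-5.70026) → ×s → (0.04649,-3.15652) → (0.05,-3.16)

Cross-section at z=5.25: (3.88,0.54) (-0.66,1.88) (-2.21,1.67) (-3.04,0.56) (-0.84,-2.49) (0.05,-3.16)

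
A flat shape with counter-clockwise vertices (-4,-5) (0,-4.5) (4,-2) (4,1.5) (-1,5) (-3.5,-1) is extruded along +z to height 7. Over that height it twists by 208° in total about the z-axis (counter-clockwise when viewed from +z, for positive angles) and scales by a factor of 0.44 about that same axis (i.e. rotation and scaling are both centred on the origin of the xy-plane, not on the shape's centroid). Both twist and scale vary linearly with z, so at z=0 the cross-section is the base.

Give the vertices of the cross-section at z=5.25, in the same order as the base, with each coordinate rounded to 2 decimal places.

Cross-section at z=5.25: (3.30,1.71) (1.06,2.38) (-1.65,2.00) (-2.47,0.15) (-0.65,-2.89) (2.09,-0.30)

t = z/height = 5.25/7 = 0.75
s = 1 + (scale-1)·z/height = 1 + (0.44-1)·5.25/7 = 0.580000
θ = twist·z/height = 208°·5.25/7 = 156.0000° = 2.722714 rad
cos θ = -0.913545, sin θ = 0.406737 (intermediates below are computed at full precision and shown rounded to 5 d.p.)
v1: (-4,-5) → rotate → (5.68787,2.94078) → ×s → (3.29896,1.70565) → (3.30,1.71)
v2: (0,-4.5) → rotate → (1.83031,4.11095) → ×s → (1.06158,2.38435) → (1.06,2.38)
v3: (4,-2) → rotate → (-2.84071,3.45404) → ×s → (-1.64761,2.00334) → (-1.65,2.00)
v4: (4,1.5) → rotate → (-4.26429,0.25663) → ×s → (-2.47329,0.14884) → (-2.47,0.15)
v5: (-1,5) → rotate → (-1.12014,-4.97446) → ×s → (-0.64968,-2.88519) → (-0.65,-2.89)
v6: (-3.5,-1) → rotate → (3.60415,-0.51003) → ×s → (2.09040,-0.29582) → (2.09,-0.30)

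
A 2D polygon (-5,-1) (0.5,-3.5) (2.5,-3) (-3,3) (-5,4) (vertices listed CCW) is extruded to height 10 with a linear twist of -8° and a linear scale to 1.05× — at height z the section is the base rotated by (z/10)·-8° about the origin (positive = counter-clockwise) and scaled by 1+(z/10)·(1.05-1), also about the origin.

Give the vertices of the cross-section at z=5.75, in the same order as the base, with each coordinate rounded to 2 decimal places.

Cross-section at z=5.75: (-5.21,-0.61) (0.22,-3.63) (2.32,-3.28) (-2.83,3.32) (-4.80,4.51)

t = z/height = 5.75/10 = 0.575
s = 1 + (scale-1)·z/height = 1 + (1.05-1)·5.75/10 = 1.028750
θ = twist·z/height = -8°·5.75/10 = -4.6000° = -0.080285 rad
cos θ = 0.996779, sin θ = -0.080199 (intermediates below are computed at full precision and shown rounded to 5 d.p.)
v1: (-5,-1) → rotate → (-5.06409,-0.59578) → ×s → (-5.20969,-0.61291) → (-5.21,-0.61)
v2: (0.5,-3.5) → rotate → (0.21769,-3.52883) → ×s → (0.22395,-3.63028) → (0.22,-3.63)
v3: (2.5,-3) → rotate → (2.25135,-3.19083) → ×s → (2.31608,-3.28257) → (2.32,-3.28)
v4: (-3,3) → rotate → (-2.74974,3.23093) → ×s → (-2.82879,3.32382) → (-2.83,3.32)
v5: (-5,4) → rotate → (-4.66310,4.38811) → ×s → (-4.79716,4.51427) → (-4.80,4.51)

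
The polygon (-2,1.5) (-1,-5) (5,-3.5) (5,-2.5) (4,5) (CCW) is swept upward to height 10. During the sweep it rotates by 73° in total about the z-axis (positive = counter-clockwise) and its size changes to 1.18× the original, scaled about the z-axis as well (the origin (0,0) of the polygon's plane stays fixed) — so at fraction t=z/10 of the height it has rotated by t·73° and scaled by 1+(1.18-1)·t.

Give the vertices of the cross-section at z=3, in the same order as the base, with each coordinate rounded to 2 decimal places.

Cross-section at z=3: (-2.55,0.68) (0.99,-5.28) (6.27,-1.46) (5.87,-0.48) (1.95,6.46)

t = z/height = 3/10 = 0.3
s = 1 + (scale-1)·z/height = 1 + (1.18-1)·3/10 = 1.054000
θ = twist·z/height = 73°·3/10 = 21.9000° = 0.382227 rad
cos θ = 0.927836, sin θ = 0.372988 (intermediates below are computed at full precision and shown rounded to 5 d.p.)
v1: (-2,1.5) → rotate → (-2.41515,0.64578) → ×s → (-2.54557,0.68065) → (-2.55,0.68)
v2: (-1,-5) → rotate → (0.93710,-5.01217) → ×s → (0.98771,-5.28283) → (0.99,-5.28)
v3: (5,-3.5) → rotate → (5.94464,-1.38249) → ×s → (6.26565,-1.45714) → (6.27,-1.46)
v4: (5,-2.5) → rotate → (5.57165,-0.45465) → ×s → (5.87252,-0.47920) → (5.87,-0.48)
v5: (4,5) → rotate → (1.84641,6.13113) → ×s → (1.94611,6.46221) → (1.95,6.46)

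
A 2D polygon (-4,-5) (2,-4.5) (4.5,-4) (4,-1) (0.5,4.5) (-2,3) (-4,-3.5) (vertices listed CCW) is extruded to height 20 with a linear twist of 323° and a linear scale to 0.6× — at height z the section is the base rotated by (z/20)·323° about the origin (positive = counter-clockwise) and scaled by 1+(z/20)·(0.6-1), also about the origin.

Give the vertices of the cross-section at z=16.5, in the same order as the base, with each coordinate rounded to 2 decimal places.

t = z/height = 16.5/20 = 0.825
s = 1 + (scale-1)·z/height = 1 + (0.6-1)·16.5/20 = 0.670000
θ = twist·z/height = 323°·16.5/20 = 266.4750° = 4.650866 rad
cos θ = -0.061484, sin θ = -0.998108 (intermediates below are computed at full precision and shown rounded to 5 d.p.)
v1: (-4,-5) → rotate → (-4.74460,4.29985) → ×s → (-3.17888,2.88090) → (-3.18,2.88)
v2: (2,-4.5) → rotate → (-4.61445,-1.71954) → ×s → (-3.09168,-1.15209) → (-3.09,-1.15)
v3: (4.5,-4) → rotate → (-4.26911,-4.24555) → ×s → (-2.86030,-2.84452) → (-2.86,-2.84)
v4: (4,-1) → rotate → (-1.24404,-3.93095) → ×s → (-0.83351,-2.63374) → (-0.83,-2.63)
v5: (0.5,4.5) → rotate → (4.46074,-0.77573) → ×s → (2.98870,-0.51974) → (2.99,-0.52)
v6: (-2,3) → rotate → (3.11729,1.81176) → ×s → (2.08859,1.21388) → (2.09,1.21)
v7: (-4,-3.5) → rotate → (-3.24744,4.20763) → ×s → (-2.17579,2.81911) → (-2.18,2.82)

Cross-section at z=16.5: (-3.18,2.88) (-3.09,-1.15) (-2.86,-2.84) (-0.83,-2.63) (2.99,-0.52) (2.09,1.21) (-2.18,2.82)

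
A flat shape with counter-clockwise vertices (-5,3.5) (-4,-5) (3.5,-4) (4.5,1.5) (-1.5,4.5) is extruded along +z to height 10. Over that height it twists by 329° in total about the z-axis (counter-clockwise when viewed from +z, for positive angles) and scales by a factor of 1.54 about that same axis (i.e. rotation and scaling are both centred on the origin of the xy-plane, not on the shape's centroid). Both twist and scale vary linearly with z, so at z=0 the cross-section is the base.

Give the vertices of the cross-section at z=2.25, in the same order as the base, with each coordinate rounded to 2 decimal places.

Cross-section at z=2.25: (-5.32,-4.31) (4.16,-5.86) (5.39,2.54) (-0.23,5.31) (-5.31,-0.23)

t = z/height = 2.25/10 = 0.225
s = 1 + (scale-1)·z/height = 1 + (1.54-1)·2.25/10 = 1.121500
θ = twist·z/height = 329°·2.25/10 = 74.0250° = 1.291980 rad
cos θ = 0.275218, sin θ = 0.961382 (intermediates below are computed at full precision and shown rounded to 5 d.p.)
v1: (-5,3.5) → rotate → (-4.74093,-3.84365) → ×s → (-5.31695,-4.31065) → (-5.32,-4.31)
v2: (-4,-5) → rotate → (3.70604,-5.22162) → ×s → (4.15632,-5.85604) → (4.16,-5.86)
v3: (3.5,-4) → rotate → (4.80879,2.26396) → ×s → (5.39306,2.53904) → (5.39,2.54)
v4: (4.5,1.5) → rotate → (-0.20359,4.73905) → ×s → (-0.22833,5.31484) → (-0.23,5.31)
v5: (-1.5,4.5) → rotate → (-4.73905,-0.20359) → ×s → (-5.31484,-0.22833) → (-5.31,-0.23)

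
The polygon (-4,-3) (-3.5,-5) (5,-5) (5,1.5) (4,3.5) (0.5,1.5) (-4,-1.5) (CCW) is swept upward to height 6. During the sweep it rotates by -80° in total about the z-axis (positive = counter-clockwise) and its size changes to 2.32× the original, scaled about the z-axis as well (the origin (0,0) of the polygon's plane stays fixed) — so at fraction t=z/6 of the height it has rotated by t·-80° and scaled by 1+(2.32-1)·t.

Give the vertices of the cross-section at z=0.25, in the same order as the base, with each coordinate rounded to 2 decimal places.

Cross-section at z=0.25: (-4.40,-2.91) (-3.99,-5.05) (4.96,-5.57) (5.36,1.27) (4.43,3.44) (0.62,1.55) (-4.30,-1.33)

t = z/height = 0.25/6 = 0.0416667
s = 1 + (scale-1)·z/height = 1 + (2.32-1)·0.25/6 = 1.055000
θ = twist·z/height = -80°·0.25/6 = -3.3333° = -0.058178 rad
cos θ = 0.998308, sin θ = -0.058145 (intermediates below are computed at full precision and shown rounded to 5 d.p.)
v1: (-4,-3) → rotate → (-4.16767,-2.76235) → ×s → (-4.39689,-2.91427) → (-4.40,-2.91)
v2: (-3.5,-5) → rotate → (-3.78480,-4.78803) → ×s → (-3.99297,-5.05138) → (-3.99,-5.05)
v3: (5,-5) → rotate → (4.70082,-5.28226) → ×s → (4.95936,-5.57279) → (4.96,-5.57)
v4: (5,1.5) → rotate → (5.07876,1.20674) → ×s → (5.35809,1.27311) → (5.36,1.27)
v5: (4,3.5) → rotate → (4.19674,3.26150) → ×s → (4.42756,3.44088) → (4.43,3.44)
v6: (0.5,1.5) → rotate → (0.58637,1.46839) → ×s → (0.61862,1.54915) → (0.62,1.55)
v7: (-4,-1.5) → rotate → (-4.08045,-1.26488) → ×s → (-4.30487,-1.33445) → (-4.30,-1.33)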